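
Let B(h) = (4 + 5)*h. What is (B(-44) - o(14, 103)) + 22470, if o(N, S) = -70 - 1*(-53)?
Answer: 22091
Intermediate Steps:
o(N, S) = -17 (o(N, S) = -70 + 53 = -17)
B(h) = 9*h
(B(-44) - o(14, 103)) + 22470 = (9*(-44) - 1*(-17)) + 22470 = (-396 + 17) + 22470 = -379 + 22470 = 22091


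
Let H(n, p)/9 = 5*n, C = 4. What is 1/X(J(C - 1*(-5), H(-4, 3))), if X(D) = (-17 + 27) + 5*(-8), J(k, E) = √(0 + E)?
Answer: -1/30 ≈ -0.033333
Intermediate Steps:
H(n, p) = 45*n (H(n, p) = 9*(5*n) = 45*n)
J(k, E) = √E
X(D) = -30 (X(D) = 10 - 40 = -30)
1/X(J(C - 1*(-5), H(-4, 3))) = 1/(-30) = -1/30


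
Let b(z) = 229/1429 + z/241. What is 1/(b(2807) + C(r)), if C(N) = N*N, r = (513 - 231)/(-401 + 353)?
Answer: 22040896/1021004389 ≈ 0.021587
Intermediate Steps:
r = -47/8 (r = 282/(-48) = 282*(-1/48) = -47/8 ≈ -5.8750)
b(z) = 229/1429 + z/241 (b(z) = 229*(1/1429) + z*(1/241) = 229/1429 + z/241)
C(N) = N**2
1/(b(2807) + C(r)) = 1/((229/1429 + (1/241)*2807) + (-47/8)**2) = 1/((229/1429 + 2807/241) + 2209/64) = 1/(4066392/344389 + 2209/64) = 1/(1021004389/22040896) = 22040896/1021004389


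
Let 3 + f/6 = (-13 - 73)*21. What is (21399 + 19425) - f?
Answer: 51678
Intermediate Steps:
f = -10854 (f = -18 + 6*((-13 - 73)*21) = -18 + 6*(-86*21) = -18 + 6*(-1806) = -18 - 10836 = -10854)
(21399 + 19425) - f = (21399 + 19425) - 1*(-10854) = 40824 + 10854 = 51678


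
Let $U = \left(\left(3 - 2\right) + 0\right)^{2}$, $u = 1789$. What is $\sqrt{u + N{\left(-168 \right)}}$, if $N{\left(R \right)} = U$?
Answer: $\sqrt{1790} \approx 42.308$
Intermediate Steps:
$U = 1$ ($U = \left(\left(3 - 2\right) + 0\right)^{2} = \left(1 + 0\right)^{2} = 1^{2} = 1$)
$N{\left(R \right)} = 1$
$\sqrt{u + N{\left(-168 \right)}} = \sqrt{1789 + 1} = \sqrt{1790}$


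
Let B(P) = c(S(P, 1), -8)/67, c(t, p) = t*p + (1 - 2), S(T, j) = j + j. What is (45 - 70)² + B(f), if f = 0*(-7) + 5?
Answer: 41858/67 ≈ 624.75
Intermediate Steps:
S(T, j) = 2*j
c(t, p) = -1 + p*t (c(t, p) = p*t - 1 = -1 + p*t)
f = 5 (f = 0 + 5 = 5)
B(P) = -17/67 (B(P) = (-1 - 16)/67 = (-1 - 8*2)*(1/67) = (-1 - 16)*(1/67) = -17*1/67 = -17/67)
(45 - 70)² + B(f) = (45 - 70)² - 17/67 = (-25)² - 17/67 = 625 - 17/67 = 41858/67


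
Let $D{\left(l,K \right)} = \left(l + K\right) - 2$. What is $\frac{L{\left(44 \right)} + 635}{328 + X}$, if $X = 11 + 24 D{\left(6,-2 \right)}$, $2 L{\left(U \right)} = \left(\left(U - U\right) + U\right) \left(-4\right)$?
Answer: $\frac{547}{387} \approx 1.4134$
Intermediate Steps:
$D{\left(l,K \right)} = -2 + K + l$ ($D{\left(l,K \right)} = \left(K + l\right) - 2 = -2 + K + l$)
$L{\left(U \right)} = - 2 U$ ($L{\left(U \right)} = \frac{\left(\left(U - U\right) + U\right) \left(-4\right)}{2} = \frac{\left(0 + U\right) \left(-4\right)}{2} = \frac{U \left(-4\right)}{2} = \frac{\left(-4\right) U}{2} = - 2 U$)
$X = 59$ ($X = 11 + 24 \left(-2 - 2 + 6\right) = 11 + 24 \cdot 2 = 11 + 48 = 59$)
$\frac{L{\left(44 \right)} + 635}{328 + X} = \frac{\left(-2\right) 44 + 635}{328 + 59} = \frac{-88 + 635}{387} = 547 \cdot \frac{1}{387} = \frac{547}{387}$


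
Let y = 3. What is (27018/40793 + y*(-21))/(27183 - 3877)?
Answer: -133839/50037982 ≈ -0.0026747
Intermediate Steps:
(27018/40793 + y*(-21))/(27183 - 3877) = (27018/40793 + 3*(-21))/(27183 - 3877) = (27018*(1/40793) - 63)/23306 = (1422/2147 - 63)*(1/23306) = -133839/2147*1/23306 = -133839/50037982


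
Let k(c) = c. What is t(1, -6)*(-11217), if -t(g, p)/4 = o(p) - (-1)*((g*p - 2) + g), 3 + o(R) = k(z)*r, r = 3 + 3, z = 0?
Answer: -448680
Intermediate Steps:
r = 6
o(R) = -3 (o(R) = -3 + 0*6 = -3 + 0 = -3)
t(g, p) = 20 - 4*g - 4*g*p (t(g, p) = -4*(-3 - (-1)*((g*p - 2) + g)) = -4*(-3 - (-1)*((-2 + g*p) + g)) = -4*(-3 - (-1)*(-2 + g + g*p)) = -4*(-3 - (2 - g - g*p)) = -4*(-3 + (-2 + g + g*p)) = -4*(-5 + g + g*p) = 20 - 4*g - 4*g*p)
t(1, -6)*(-11217) = (20 - 4*1 - 4*1*(-6))*(-11217) = (20 - 4 + 24)*(-11217) = 40*(-11217) = -448680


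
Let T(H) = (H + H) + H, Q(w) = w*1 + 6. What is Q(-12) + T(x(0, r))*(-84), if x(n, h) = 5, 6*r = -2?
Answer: -1266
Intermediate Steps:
r = -⅓ (r = (⅙)*(-2) = -⅓ ≈ -0.33333)
Q(w) = 6 + w (Q(w) = w + 6 = 6 + w)
T(H) = 3*H (T(H) = 2*H + H = 3*H)
Q(-12) + T(x(0, r))*(-84) = (6 - 12) + (3*5)*(-84) = -6 + 15*(-84) = -6 - 1260 = -1266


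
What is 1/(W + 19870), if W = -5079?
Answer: 1/14791 ≈ 6.7609e-5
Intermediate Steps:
1/(W + 19870) = 1/(-5079 + 19870) = 1/14791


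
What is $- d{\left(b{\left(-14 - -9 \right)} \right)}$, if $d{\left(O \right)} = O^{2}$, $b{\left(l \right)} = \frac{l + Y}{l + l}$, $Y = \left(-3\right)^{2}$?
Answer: $- \frac{4}{25} \approx -0.16$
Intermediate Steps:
$Y = 9$
$b{\left(l \right)} = \frac{9 + l}{2 l}$ ($b{\left(l \right)} = \frac{l + 9}{l + l} = \frac{9 + l}{2 l}$)
$- d{\left(b{\left(-14 - -9 \right)} \right)} = - \left(\frac{9 - 5}{2 \left(-14 - -9\right)}\right)^{2} = - \left(\frac{9 + \left(-14 + 9\right)}{2 \left(-14 + 9\right)}\right)^{2} = - \left(\frac{9 - 5}{2 \left(-5\right)}\right)^{2} = - \left(\frac{1}{2} \left(- \frac{1}{5}\right) 4\right)^{2} = - \left(- \frac{2}{5}\right)^{2} = \left(-1\right) \frac{4}{25} = - \frac{4}{25}$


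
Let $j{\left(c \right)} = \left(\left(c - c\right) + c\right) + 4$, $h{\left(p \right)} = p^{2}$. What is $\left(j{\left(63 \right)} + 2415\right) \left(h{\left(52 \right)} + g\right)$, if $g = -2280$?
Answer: $1052368$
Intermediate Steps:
$j{\left(c \right)} = 4 + c$ ($j{\left(c \right)} = \left(0 + c\right) + 4 = c + 4 = 4 + c$)
$\left(j{\left(63 \right)} + 2415\right) \left(h{\left(52 \right)} + g\right) = \left(\left(4 + 63\right) + 2415\right) \left(52^{2} - 2280\right) = \left(67 + 2415\right) \left(2704 - 2280\right) = 2482 \cdot 424 = 1052368$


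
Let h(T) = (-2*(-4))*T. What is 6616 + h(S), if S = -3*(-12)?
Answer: 6904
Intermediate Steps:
S = 36
h(T) = 8*T
6616 + h(S) = 6616 + 8*36 = 6616 + 288 = 6904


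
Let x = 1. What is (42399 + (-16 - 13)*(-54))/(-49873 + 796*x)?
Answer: -4885/5453 ≈ -0.89584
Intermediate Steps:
(42399 + (-16 - 13)*(-54))/(-49873 + 796*x) = (42399 + (-16 - 13)*(-54))/(-49873 + 796*1) = (42399 - 29*(-54))/(-49873 + 796) = (42399 + 1566)/(-49077) = 43965*(-1/49077) = -4885/5453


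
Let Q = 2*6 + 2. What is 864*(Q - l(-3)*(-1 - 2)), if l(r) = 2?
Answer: 17280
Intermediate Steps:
Q = 14 (Q = 12 + 2 = 14)
864*(Q - l(-3)*(-1 - 2)) = 864*(14 - 2*(-1 - 2)) = 864*(14 - 2*(-3)) = 864*(14 - 1*(-6)) = 864*(14 + 6) = 864*20 = 17280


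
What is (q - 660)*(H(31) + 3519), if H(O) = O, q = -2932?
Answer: -12751600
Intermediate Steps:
(q - 660)*(H(31) + 3519) = (-2932 - 660)*(31 + 3519) = -3592*3550 = -12751600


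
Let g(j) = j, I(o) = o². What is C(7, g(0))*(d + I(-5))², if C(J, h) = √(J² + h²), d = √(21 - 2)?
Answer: 4508 + 350*√19 ≈ 6033.6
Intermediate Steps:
d = √19 ≈ 4.3589
C(7, g(0))*(d + I(-5))² = √(7² + 0²)*(√19 + (-5)²)² = √(49 + 0)*(√19 + 25)² = √49*(25 + √19)² = 7*(25 + √19)²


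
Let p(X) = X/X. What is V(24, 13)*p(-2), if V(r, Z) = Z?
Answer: 13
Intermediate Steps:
p(X) = 1
V(24, 13)*p(-2) = 13*1 = 13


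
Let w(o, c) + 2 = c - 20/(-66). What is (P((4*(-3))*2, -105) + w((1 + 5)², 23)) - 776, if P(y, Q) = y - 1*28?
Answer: -26621/33 ≈ -806.70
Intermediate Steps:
P(y, Q) = -28 + y (P(y, Q) = y - 28 = -28 + y)
w(o, c) = -56/33 + c (w(o, c) = -2 + (c - 20/(-66)) = -2 + (c - 20*(-1/66)) = -2 + (c + 10/33) = -2 + (10/33 + c) = -56/33 + c)
(P((4*(-3))*2, -105) + w((1 + 5)², 23)) - 776 = ((-28 + (4*(-3))*2) + (-56/33 + 23)) - 776 = ((-28 - 12*2) + 703/33) - 776 = ((-28 - 24) + 703/33) - 776 = (-52 + 703/33) - 776 = -1013/33 - 776 = -26621/33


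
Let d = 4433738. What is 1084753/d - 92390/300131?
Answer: -84065051177/1330702219678 ≈ -0.063173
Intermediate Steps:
1084753/d - 92390/300131 = 1084753/4433738 - 92390/300131 = -84065051177/1330702219678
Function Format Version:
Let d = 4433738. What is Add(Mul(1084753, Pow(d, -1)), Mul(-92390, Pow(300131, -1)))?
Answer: Rational(-84065051177, 1330702219678) ≈ -0.063173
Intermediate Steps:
Add(Mul(1084753, Pow(d, -1)), Mul(-92390, Pow(300131, -1))) = Add(Mul(1084753, Pow(4433738, -1)), Mul(-92390, Pow(300131, -1))) = Add(Mul(1084753, Rational(1, 4433738)), Mul(-92390, Rational(1, 300131))) = Add(Rational(1084753, 4433738), Rational(-92390, 300131)) = Rational(-84065051177, 1330702219678)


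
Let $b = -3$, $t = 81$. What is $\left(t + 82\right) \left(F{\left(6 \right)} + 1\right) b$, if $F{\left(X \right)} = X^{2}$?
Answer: $-18093$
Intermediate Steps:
$\left(t + 82\right) \left(F{\left(6 \right)} + 1\right) b = \left(81 + 82\right) \left(6^{2} + 1\right) \left(-3\right) = 163 \left(36 + 1\right) \left(-3\right) = 163 \cdot 37 \left(-3\right) = 163 \left(-111\right) = -18093$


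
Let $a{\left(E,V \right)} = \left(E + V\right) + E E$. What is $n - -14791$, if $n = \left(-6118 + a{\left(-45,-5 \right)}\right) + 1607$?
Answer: $12255$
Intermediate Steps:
$a{\left(E,V \right)} = E + V + E^{2}$ ($a{\left(E,V \right)} = \left(E + V\right) + E^{2} = E + V + E^{2}$)
$n = -2536$ ($n = \left(-6118 - \left(50 - 2025\right)\right) + 1607 = \left(-6118 - -1975\right) + 1607 = \left(-6118 + 1975\right) + 1607 = -4143 + 1607 = -2536$)
$n - -14791 = -2536 - -14791 = -2536 + 14791 = 12255$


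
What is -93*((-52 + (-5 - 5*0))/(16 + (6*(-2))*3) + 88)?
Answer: -168981/20 ≈ -8449.0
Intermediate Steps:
-93*((-52 + (-5 - 5*0))/(16 + (6*(-2))*3) + 88) = -93*((-52 + (-5 + 0))/(16 - 12*3) + 88) = -93*((-52 - 5)/(16 - 36) + 88) = -93*(-57/(-20) + 88) = -93*(-57*(-1/20) + 88) = -93*(57/20 + 88) = -93*1817/20 = -168981/20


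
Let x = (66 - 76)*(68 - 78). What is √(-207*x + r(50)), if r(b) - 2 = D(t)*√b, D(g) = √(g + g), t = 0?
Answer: I*√20698 ≈ 143.87*I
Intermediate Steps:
D(g) = √2*√g (D(g) = √(2*g) = √2*√g)
x = 100 (x = -10*(-10) = 100)
r(b) = 2 (r(b) = 2 + (√2*√0)*√b = 2 + (√2*0)*√b = 2 + 0*√b = 2 + 0 = 2)
√(-207*x + r(50)) = √(-207*100 + 2) = √(-20700 + 2) = √(-20698) = I*√20698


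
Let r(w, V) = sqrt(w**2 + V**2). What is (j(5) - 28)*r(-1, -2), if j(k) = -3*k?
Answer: -43*sqrt(5) ≈ -96.151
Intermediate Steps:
r(w, V) = sqrt(V**2 + w**2)
(j(5) - 28)*r(-1, -2) = (-3*5 - 28)*sqrt((-2)**2 + (-1)**2) = (-15 - 28)*sqrt(4 + 1) = -43*sqrt(5)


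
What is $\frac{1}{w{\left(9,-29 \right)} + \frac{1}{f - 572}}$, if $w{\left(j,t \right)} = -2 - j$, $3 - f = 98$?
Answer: $- \frac{667}{7338} \approx -0.090897$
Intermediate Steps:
$f = -95$ ($f = 3 - 98 = -95$)
$\frac{1}{w{\left(9,-29 \right)} + \frac{1}{f - 572}} = \frac{1}{\left(-2 - 9\right) + \frac{1}{-95 - 572}} = \frac{1}{\left(-2 - 9\right) + \frac{1}{-667}} = \frac{1}{-11 - \frac{1}{667}} = \frac{1}{- \frac{7338}{667}} = - \frac{667}{7338}$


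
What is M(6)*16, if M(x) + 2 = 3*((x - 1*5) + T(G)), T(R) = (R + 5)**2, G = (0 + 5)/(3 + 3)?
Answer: 4948/3 ≈ 1649.3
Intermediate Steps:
G = 5/6 ≈ 0.83333
T(R) = (5 + R)**2
M(x) = 1021/12 + 3*x (M(x) = -2 + 3*((x - 1*5) + (5 + 5/6)**2) = -2 + 3*((x - 5) + (35/6)**2) = -2 + 3*((-5 + x) + 1225/36) = -2 + 3*(1045/36 + x) = -2 + (1045/12 + 3*x) = 1021/12 + 3*x)
M(6)*16 = (1021/12 + 3*6)*16 = (1021/12 + 18)*16 = (1237/12)*16 = 4948/3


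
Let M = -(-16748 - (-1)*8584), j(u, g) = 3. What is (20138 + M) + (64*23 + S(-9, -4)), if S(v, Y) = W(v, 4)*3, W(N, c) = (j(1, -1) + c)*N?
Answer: 29585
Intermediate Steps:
W(N, c) = N*(3 + c) (W(N, c) = (3 + c)*N = N*(3 + c))
S(v, Y) = 21*v (S(v, Y) = (v*(3 + 4))*3 = (v*7)*3 = (7*v)*3 = 21*v)
M = 8164 (M = -(-16748 - 1*(-8584)) = -(-16748 + 8584) = -1*(-8164) = 8164)
(20138 + M) + (64*23 + S(-9, -4)) = (20138 + 8164) + (64*23 + 21*(-9)) = 28302 + (1472 - 189) = 28302 + 1283 = 29585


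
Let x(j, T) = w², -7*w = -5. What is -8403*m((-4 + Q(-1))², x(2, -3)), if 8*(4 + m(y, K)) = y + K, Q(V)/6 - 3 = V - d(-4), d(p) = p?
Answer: -408663099/392 ≈ -1.0425e+6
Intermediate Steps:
w = 5/7 (w = -⅐*(-5) = 5/7 ≈ 0.71429)
Q(V) = 42 + 6*V (Q(V) = 18 + 6*(V - 1*(-4)) = 18 + 6*(V + 4) = 18 + 6*(4 + V) = 18 + (24 + 6*V) = 42 + 6*V)
x(j, T) = 25/49 (x(j, T) = (5/7)² = 25/49)
m(y, K) = -4 + K/8 + y/8 (m(y, K) = -4 + (y + K)/8 = -4 + (K + y)/8 = -4 + (K/8 + y/8) = -4 + K/8 + y/8)
-8403*m((-4 + Q(-1))², x(2, -3)) = -8403*(-4 + (⅛)*(25/49) + (-4 + (42 + 6*(-1)))²/8) = -8403*(-4 + 25/392 + (-4 + (42 - 6))²/8) = -8403*(-4 + 25/392 + (-4 + 36)²/8) = -8403*(-4 + 25/392 + (⅛)*32²) = -8403*(-4 + 25/392 + (⅛)*1024) = -8403*(-4 + 25/392 + 128) = -8403*48633/392 = -408663099/392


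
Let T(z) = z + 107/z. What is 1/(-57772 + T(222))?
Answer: -222/12775993 ≈ -1.7376e-5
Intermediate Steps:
1/(-57772 + T(222)) = 1/(-57772 + (222 + 107/222)) = 1/(-57772 + 49391/222) = 1/(-12775993/222) = -222/12775993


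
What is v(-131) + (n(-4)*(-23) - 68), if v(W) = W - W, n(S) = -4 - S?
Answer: -68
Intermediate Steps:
v(W) = 0
v(-131) + (n(-4)*(-23) - 68) = 0 + ((-4 - 1*(-4))*(-23) - 68) = 0 + ((-4 + 4)*(-23) - 68) = 0 + (0*(-23) - 68) = 0 + (0 - 68) = 0 - 68 = -68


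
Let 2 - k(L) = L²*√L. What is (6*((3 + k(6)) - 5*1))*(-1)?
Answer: 216*√6 ≈ 529.09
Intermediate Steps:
k(L) = 2 - L^(5/2) (k(L) = 2 - L²*√L = 2 - L^(5/2))
(6*((3 + k(6)) - 5*1))*(-1) = (6*((3 + (2 - 6^(5/2))) - 5*1))*(-1) = (6*((3 + (2 - 36*√6)) - 5))*(-1) = (6*((5 - 36*√6) - 5))*(-1) = (6*(-36*√6))*(-1) = -216*√6*(-1) = 216*√6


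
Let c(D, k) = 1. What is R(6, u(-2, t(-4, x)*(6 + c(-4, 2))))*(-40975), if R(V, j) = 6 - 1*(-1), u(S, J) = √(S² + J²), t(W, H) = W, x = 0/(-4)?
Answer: -286825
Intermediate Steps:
x = 0 (x = 0*(-¼) = 0)
u(S, J) = √(J² + S²)
R(V, j) = 7 (R(V, j) = 6 + 1 = 7)
R(6, u(-2, t(-4, x)*(6 + c(-4, 2))))*(-40975) = 7*(-40975) = -286825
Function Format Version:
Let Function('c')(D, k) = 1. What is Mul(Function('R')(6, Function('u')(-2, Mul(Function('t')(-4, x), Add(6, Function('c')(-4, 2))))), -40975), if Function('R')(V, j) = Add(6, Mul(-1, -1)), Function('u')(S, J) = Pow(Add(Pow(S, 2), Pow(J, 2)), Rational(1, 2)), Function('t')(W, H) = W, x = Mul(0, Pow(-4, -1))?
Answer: -286825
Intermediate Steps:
x = 0 (x = Mul(0, Rational(-1, 4)) = 0)
Function('u')(S, J) = Pow(Add(Pow(J, 2), Pow(S, 2)), Rational(1, 2))
Function('R')(V, j) = 7 (Function('R')(V, j) = Add(6, 1) = 7)
Mul(Function('R')(6, Function('u')(-2, Mul(Function('t')(-4, x), Add(6, Function('c')(-4, 2))))), -40975) = Mul(7, -40975) = -286825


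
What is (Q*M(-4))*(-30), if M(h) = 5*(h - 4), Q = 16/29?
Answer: 19200/29 ≈ 662.07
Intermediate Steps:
Q = 16/29 (Q = 16*(1/29) = 16/29 ≈ 0.55172)
M(h) = -20 + 5*h (M(h) = 5*(-4 + h) = -20 + 5*h)
(Q*M(-4))*(-30) = (16*(-20 + 5*(-4))/29)*(-30) = (16*(-20 - 20)/29)*(-30) = ((16/29)*(-40))*(-30) = -640/29*(-30) = 19200/29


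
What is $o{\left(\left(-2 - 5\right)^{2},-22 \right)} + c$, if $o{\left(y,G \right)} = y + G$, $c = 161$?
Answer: $188$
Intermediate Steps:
$o{\left(y,G \right)} = G + y$
$o{\left(\left(-2 - 5\right)^{2},-22 \right)} + c = \left(-22 + \left(-2 - 5\right)^{2}\right) + 161 = \left(-22 + \left(-7\right)^{2}\right) + 161 = \left(-22 + 49\right) + 161 = 27 + 161 = 188$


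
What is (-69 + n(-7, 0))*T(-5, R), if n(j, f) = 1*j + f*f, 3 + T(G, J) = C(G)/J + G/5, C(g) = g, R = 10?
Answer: 342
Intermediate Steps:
T(G, J) = -3 + G/5 + G/J (T(G, J) = -3 + (G/J + G/5) = -3 + (G/5 + G/J) = -3 + G/5 + G/J)
n(j, f) = j + f²
(-69 + n(-7, 0))*T(-5, R) = (-69 + (-7 + 0²))*(-3 + (⅕)*(-5) - 5/10) = (-69 + (-7 + 0))*(-3 - 1 - 5*⅒) = (-69 - 7)*(-3 - 1 - ½) = -76*(-9/2) = 342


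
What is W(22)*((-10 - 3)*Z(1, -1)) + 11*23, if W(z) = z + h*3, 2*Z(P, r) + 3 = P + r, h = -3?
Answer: 1013/2 ≈ 506.50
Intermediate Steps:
Z(P, r) = -3/2 + P/2 + r/2 (Z(P, r) = -3/2 + (P + r)/2 = -3/2 + (P/2 + r/2) = -3/2 + P/2 + r/2)
W(z) = -9 + z (W(z) = z - 3*3 = z - 9 = -9 + z)
W(22)*((-10 - 3)*Z(1, -1)) + 11*23 = (-9 + 22)*((-10 - 3)*(-3/2 + (½)*1 + (½)*(-1))) + 11*23 = 13*(-13*(-3/2 + ½ - ½)) + 253 = 13*(-13*(-3/2)) + 253 = 13*(39/2) + 253 = 507/2 + 253 = 1013/2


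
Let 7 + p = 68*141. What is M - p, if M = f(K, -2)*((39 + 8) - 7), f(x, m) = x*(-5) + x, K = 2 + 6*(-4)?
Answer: -6061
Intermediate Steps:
K = -22 (K = 2 - 24 = -22)
f(x, m) = -4*x (f(x, m) = -5*x + x = -4*x)
M = 3520 (M = (-4*(-22))*((39 + 8) - 7) = 88*(47 - 7) = 88*40 = 3520)
p = 9581 (p = -7 + 68*141 = -7 + 9588 = 9581)
M - p = 3520 - 1*9581 = 3520 - 9581 = -6061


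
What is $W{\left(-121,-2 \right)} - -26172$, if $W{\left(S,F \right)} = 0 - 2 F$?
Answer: $26176$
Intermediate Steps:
$W{\left(S,F \right)} = - 2 F$
$W{\left(-121,-2 \right)} - -26172 = \left(-2\right) \left(-2\right) - -26172 = 4 + 26172 = 26176$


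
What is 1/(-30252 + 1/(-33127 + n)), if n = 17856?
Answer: -15271/461978293 ≈ -3.3056e-5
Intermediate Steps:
1/(-30252 + 1/(-33127 + n)) = 1/(-30252 + 1/(-33127 + 17856)) = 1/(-30252 + 1/(-15271)) = 1/(-30252 - 1/15271) = 1/(-461978293/15271) = -15271/461978293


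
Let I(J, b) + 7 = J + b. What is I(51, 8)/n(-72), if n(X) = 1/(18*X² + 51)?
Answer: 4854876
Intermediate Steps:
I(J, b) = -7 + J + b (I(J, b) = -7 + (J + b) = -7 + J + b)
n(X) = 1/(51 + 18*X²)
I(51, 8)/n(-72) = (-7 + 51 + 8)/((1/(3*(17 + 6*(-72)²)))) = 52/((1/(3*(17 + 6*5184)))) = 52/((1/(3*(17 + 31104)))) = 52/(((⅓)/31121)) = 52/(((⅓)*(1/31121))) = 52/(1/93363) = 52*93363 = 4854876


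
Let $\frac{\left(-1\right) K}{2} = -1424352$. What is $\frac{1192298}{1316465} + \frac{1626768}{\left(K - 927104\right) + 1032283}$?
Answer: $\frac{5663491928254}{3888683583595} \approx 1.4564$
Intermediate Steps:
$K = 2848704$ ($K = \left(-2\right) \left(-1424352\right) = 2848704$)
$\frac{1192298}{1316465} + \frac{1626768}{\left(K - 927104\right) + 1032283} = \frac{1192298}{1316465} + \frac{1626768}{\left(2848704 - 927104\right) + 1032283} = 1192298 \cdot \frac{1}{1316465} + \frac{1626768}{1921600 + 1032283} = \frac{1192298}{1316465} + \frac{1626768}{2953883} = \frac{5663491928254}{3888683583595}$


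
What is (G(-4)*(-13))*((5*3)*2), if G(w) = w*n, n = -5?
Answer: -7800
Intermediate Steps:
G(w) = -5*w (G(w) = w*(-5) = -5*w)
(G(-4)*(-13))*((5*3)*2) = (-5*(-4)*(-13))*((5*3)*2) = (20*(-13))*(15*2) = -260*30 = -7800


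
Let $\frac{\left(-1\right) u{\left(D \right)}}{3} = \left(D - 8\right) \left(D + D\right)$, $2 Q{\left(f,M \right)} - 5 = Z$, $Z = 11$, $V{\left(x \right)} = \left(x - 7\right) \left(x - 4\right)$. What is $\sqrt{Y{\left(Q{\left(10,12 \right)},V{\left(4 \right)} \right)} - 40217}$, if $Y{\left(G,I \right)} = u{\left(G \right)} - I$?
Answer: $i \sqrt{40217} \approx 200.54 i$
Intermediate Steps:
$V{\left(x \right)} = \left(-7 + x\right) \left(-4 + x\right)$
$Q{\left(f,M \right)} = 8$ ($Q{\left(f,M \right)} = \frac{5}{2} + \frac{1}{2} \cdot 11 = \frac{5}{2} + \frac{11}{2} = 8$)
$u{\left(D \right)} = - 6 D \left(-8 + D\right)$ ($u{\left(D \right)} = - 3 \left(D - 8\right) \left(D + D\right) = - 3 \left(-8 + D\right) 2 D = - 3 \cdot 2 D \left(-8 + D\right) = - 6 D \left(-8 + D\right)$)
$Y{\left(G,I \right)} = - I + 6 G \left(8 - G\right)$ ($Y{\left(G,I \right)} = 6 G \left(8 - G\right) - I = - I + 6 G \left(8 - G\right)$)
$\sqrt{Y{\left(Q{\left(10,12 \right)},V{\left(4 \right)} \right)} - 40217} = \sqrt{\left(- (28 + 4^{2} - 44) - 48 \left(-8 + 8\right)\right) - 40217} = \sqrt{\left(- (28 + 16 - 44) - 48 \cdot 0\right) - 40217} = \sqrt{\left(\left(-1\right) 0 + 0\right) - 40217} = \sqrt{\left(0 + 0\right) - 40217} = \sqrt{0 - 40217} = \sqrt{-40217} = i \sqrt{40217}$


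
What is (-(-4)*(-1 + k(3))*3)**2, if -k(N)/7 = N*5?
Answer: 1617984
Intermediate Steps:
k(N) = -35*N (k(N) = -7*N*5 = -35*N)
(-(-4)*(-1 + k(3))*3)**2 = (-(-4)*(-1 - 35*3)*3)**2 = (-(-4)*(-1 - 105)*3)**2 = (-(-4)*(-106)*3)**2 = (-4*106*3)**2 = (-424*3)**2 = (-1272)**2 = 1617984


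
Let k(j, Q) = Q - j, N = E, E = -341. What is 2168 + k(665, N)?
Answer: 1162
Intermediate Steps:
N = -341
2168 + k(665, N) = 2168 + (-341 - 1*665) = 2168 + (-341 - 665) = 2168 - 1006 = 1162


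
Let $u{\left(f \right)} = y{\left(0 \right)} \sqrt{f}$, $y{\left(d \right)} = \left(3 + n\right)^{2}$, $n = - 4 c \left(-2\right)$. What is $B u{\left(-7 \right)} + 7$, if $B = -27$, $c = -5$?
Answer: $7 - 36963 i \sqrt{7} \approx 7.0 - 97795.0 i$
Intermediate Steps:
$n = -40$ ($n = \left(-4\right) \left(-5\right) \left(-2\right) = 20 \left(-2\right) = -40$)
$y{\left(d \right)} = 1369$ ($y{\left(d \right)} = \left(3 - 40\right)^{2} = \left(-37\right)^{2} = 1369$)
$u{\left(f \right)} = 1369 \sqrt{f}$
$B u{\left(-7 \right)} + 7 = - 27 \cdot 1369 \sqrt{-7} + 7 = - 27 \cdot 1369 i \sqrt{7} + 7 = - 36963 i \sqrt{7} + 7 = 7 - 36963 i \sqrt{7}$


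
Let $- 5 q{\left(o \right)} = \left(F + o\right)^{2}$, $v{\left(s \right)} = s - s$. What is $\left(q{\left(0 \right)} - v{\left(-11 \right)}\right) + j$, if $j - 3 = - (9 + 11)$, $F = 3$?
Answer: $- \frac{94}{5} \approx -18.8$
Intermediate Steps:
$v{\left(s \right)} = 0$
$j = -17$ ($j = 3 - \left(9 + 11\right) = 3 - 20 = -17$)
$q{\left(o \right)} = - \frac{\left(3 + o\right)^{2}}{5}$
$\left(q{\left(0 \right)} - v{\left(-11 \right)}\right) + j = \left(- \frac{\left(3 + 0\right)^{2}}{5} - 0\right) - 17 = \left(- \frac{3^{2}}{5} + 0\right) - 17 = \left(\left(- \frac{1}{5}\right) 9 + 0\right) - 17 = \left(- \frac{9}{5} + 0\right) - 17 = - \frac{9}{5} - 17 = - \frac{94}{5}$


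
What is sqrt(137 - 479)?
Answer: 3*I*sqrt(38) ≈ 18.493*I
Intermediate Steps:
sqrt(137 - 479) = sqrt(-342) = 3*I*sqrt(38)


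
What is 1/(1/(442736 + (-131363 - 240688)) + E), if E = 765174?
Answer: 70685/54086324191 ≈ 1.3069e-6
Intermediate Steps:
1/(1/(442736 + (-131363 - 240688)) + E) = 1/(1/(442736 + (-131363 - 240688)) + 765174) = 1/(1/(442736 - 372051) + 765174) = 1/(1/70685 + 765174) = 1/(54086324191/70685) = 70685/54086324191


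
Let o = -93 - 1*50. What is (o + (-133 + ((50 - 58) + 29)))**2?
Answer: 65025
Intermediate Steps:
o = -143 (o = -93 - 50 = -143)
(o + (-133 + ((50 - 58) + 29)))**2 = (-143 + (-133 + ((50 - 58) + 29)))**2 = (-143 + (-133 + (-8 + 29)))**2 = (-143 + (-133 + 21))**2 = (-143 - 112)**2 = (-255)**2 = 65025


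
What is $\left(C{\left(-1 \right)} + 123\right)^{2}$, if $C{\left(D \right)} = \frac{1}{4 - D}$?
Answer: $\frac{379456}{25} \approx 15178.0$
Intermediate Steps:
$\left(C{\left(-1 \right)} + 123\right)^{2} = \left(- \frac{1}{-4 - 1} + 123\right)^{2} = \left(- \frac{1}{-5} + 123\right)^{2} = \left(\left(-1\right) \left(- \frac{1}{5}\right) + 123\right)^{2} = \left(\frac{1}{5} + 123\right)^{2} = \left(\frac{616}{5}\right)^{2} = \frac{379456}{25}$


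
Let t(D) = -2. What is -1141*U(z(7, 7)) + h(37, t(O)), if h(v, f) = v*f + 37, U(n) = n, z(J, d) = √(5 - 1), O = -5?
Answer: -2319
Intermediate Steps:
z(J, d) = 2 (z(J, d) = √4 = 2)
h(v, f) = 37 + f*v (h(v, f) = f*v + 37 = 37 + f*v)
-1141*U(z(7, 7)) + h(37, t(O)) = -1141*2 + (37 - 2*37) = -2282 + (37 - 74) = -2282 - 37 = -2319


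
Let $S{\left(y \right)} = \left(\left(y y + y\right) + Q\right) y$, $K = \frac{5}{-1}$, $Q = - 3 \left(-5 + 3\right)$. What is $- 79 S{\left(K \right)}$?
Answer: $10270$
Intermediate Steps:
$Q = 6$ ($Q = \left(-3\right) \left(-2\right) = 6$)
$K = -5$ ($K = 5 \left(-1\right) = -5$)
$S{\left(y \right)} = y \left(6 + y + y^{2}\right)$ ($S{\left(y \right)} = \left(\left(y y + y\right) + 6\right) y = \left(\left(y^{2} + y\right) + 6\right) y = \left(\left(y + y^{2}\right) + 6\right) y = \left(6 + y + y^{2}\right) y = y \left(6 + y + y^{2}\right)$)
$- 79 S{\left(K \right)} = - 79 \left(- 5 \left(6 - 5 + \left(-5\right)^{2}\right)\right) = - 79 \left(- 5 \left(6 - 5 + 25\right)\right) = - 79 \left(\left(-5\right) 26\right) = \left(-79\right) \left(-130\right) = 10270$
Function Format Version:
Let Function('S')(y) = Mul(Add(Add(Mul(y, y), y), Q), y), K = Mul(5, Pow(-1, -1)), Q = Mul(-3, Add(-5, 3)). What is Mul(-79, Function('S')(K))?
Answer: 10270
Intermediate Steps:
Q = 6 (Q = Mul(-3, -2) = 6)
K = -5 (K = Mul(5, -1) = -5)
Function('S')(y) = Mul(y, Add(6, y, Pow(y, 2))) (Function('S')(y) = Mul(Add(Add(Mul(y, y), y), 6), y) = Mul(Add(Add(Pow(y, 2), y), 6), y) = Mul(Add(Add(y, Pow(y, 2)), 6), y) = Mul(Add(6, y, Pow(y, 2)), y) = Mul(y, Add(6, y, Pow(y, 2))))
Mul(-79, Function('S')(K)) = Mul(-79, Mul(-5, Add(6, -5, Pow(-5, 2)))) = Mul(-79, Mul(-5, Add(6, -5, 25))) = Mul(-79, Mul(-5, 26)) = Mul(-79, -130) = 10270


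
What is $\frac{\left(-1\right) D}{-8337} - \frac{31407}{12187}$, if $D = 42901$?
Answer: $\frac{37284904}{14514717} \approx 2.5688$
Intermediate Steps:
$\frac{\left(-1\right) D}{-8337} - \frac{31407}{12187} = \frac{\left(-1\right) 42901}{-8337} - \frac{31407}{12187} = \left(-42901\right) \left(- \frac{1}{8337}\right) - \frac{31407}{12187} = \frac{42901}{8337} - \frac{31407}{12187} = \frac{37284904}{14514717}$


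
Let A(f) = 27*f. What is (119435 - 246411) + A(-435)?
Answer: -138721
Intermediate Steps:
(119435 - 246411) + A(-435) = (119435 - 246411) + 27*(-435) = -126976 - 11745 = -138721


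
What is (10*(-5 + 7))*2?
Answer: 40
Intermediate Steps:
(10*(-5 + 7))*2 = (10*2)*2 = 20*2 = 40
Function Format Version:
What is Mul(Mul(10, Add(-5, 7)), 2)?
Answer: 40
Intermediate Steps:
Mul(Mul(10, Add(-5, 7)), 2) = Mul(Mul(10, 2), 2) = Mul(20, 2) = 40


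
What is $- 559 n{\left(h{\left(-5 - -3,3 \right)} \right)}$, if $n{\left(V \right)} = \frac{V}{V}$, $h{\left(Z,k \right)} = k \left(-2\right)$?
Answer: $-559$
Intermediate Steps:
$h{\left(Z,k \right)} = - 2 k$
$n{\left(V \right)} = 1$
$- 559 n{\left(h{\left(-5 - -3,3 \right)} \right)} = \left(-559\right) 1 = -559$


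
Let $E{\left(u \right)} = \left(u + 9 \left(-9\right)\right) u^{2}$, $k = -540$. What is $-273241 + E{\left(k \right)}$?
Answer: $-181356841$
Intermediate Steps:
$E{\left(u \right)} = u^{2} \left(-81 + u\right)$ ($E{\left(u \right)} = \left(u - 81\right) u^{2} = \left(-81 + u\right) u^{2} = u^{2} \left(-81 + u\right)$)
$-273241 + E{\left(k \right)} = -273241 + \left(-540\right)^{2} \left(-81 - 540\right) = -273241 + 291600 \left(-621\right) = -273241 - 181083600 = -181356841$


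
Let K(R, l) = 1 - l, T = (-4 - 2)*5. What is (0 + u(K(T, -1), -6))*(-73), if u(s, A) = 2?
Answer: -146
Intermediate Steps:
T = -30 (T = -6*5 = -30)
(0 + u(K(T, -1), -6))*(-73) = (0 + 2)*(-73) = 2*(-73) = -146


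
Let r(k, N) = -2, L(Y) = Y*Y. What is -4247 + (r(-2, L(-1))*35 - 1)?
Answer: -4318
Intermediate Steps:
L(Y) = Y²
-4247 + (r(-2, L(-1))*35 - 1) = -4247 + (-2*35 - 1) = -4247 + (-70 - 1) = -4247 - 71 = -4318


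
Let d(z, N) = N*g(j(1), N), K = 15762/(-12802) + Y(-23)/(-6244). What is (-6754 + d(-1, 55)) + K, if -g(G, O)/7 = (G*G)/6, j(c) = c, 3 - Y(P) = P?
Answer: -5524799941/810159 ≈ -6819.4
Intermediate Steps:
Y(P) = 3 - P
g(G, O) = -7*G**2/6 (g(G, O) = -7*G*G/6 = -7*G**2/6)
K = -667235/540106 (K = 15762/(-12802) + (3 - 1*(-23))/(-6244) = 15762*(-1/12802) + (3 + 23)*(-1/6244) = -213/173 + 26*(-1/6244) = -213/173 - 13/3122 = -667235/540106 ≈ -1.2354)
d(z, N) = -7*N/6 (d(z, N) = N*(-7/6*1**2) = N*(-7/6*1) = N*(-7/6) = -7*N/6)
(-6754 + d(-1, 55)) + K = (-6754 - 7/6*55) - 667235/540106 = (-6754 - 385/6) - 667235/540106 = -40909/6 - 667235/540106 = -5524799941/810159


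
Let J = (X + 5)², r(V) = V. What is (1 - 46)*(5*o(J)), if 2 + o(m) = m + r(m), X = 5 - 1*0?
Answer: -44550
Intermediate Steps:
X = 5 (X = 5 + 0 = 5)
J = 100 (J = (5 + 5)² = 10² = 100)
o(m) = -2 + 2*m (o(m) = -2 + (m + m) = -2 + 2*m)
(1 - 46)*(5*o(J)) = (1 - 46)*(5*(-2 + 2*100)) = -225*(-2 + 200) = -225*198 = -45*990 = -44550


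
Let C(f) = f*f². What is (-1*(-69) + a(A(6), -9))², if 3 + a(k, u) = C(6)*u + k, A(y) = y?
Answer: 3504384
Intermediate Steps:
C(f) = f³
a(k, u) = -3 + k + 216*u (a(k, u) = -3 + (6³*u + k) = -3 + (216*u + k) = -3 + (k + 216*u) = -3 + k + 216*u)
(-1*(-69) + a(A(6), -9))² = (-1*(-69) + (-3 + 6 + 216*(-9)))² = (69 + (-3 + 6 - 1944))² = (69 - 1941)² = (-1872)² = 3504384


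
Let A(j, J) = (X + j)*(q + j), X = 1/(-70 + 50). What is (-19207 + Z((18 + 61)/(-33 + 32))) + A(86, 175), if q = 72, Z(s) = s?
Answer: -57059/10 ≈ -5705.9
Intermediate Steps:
X = -1/20 (X = 1/(-20) = -1/20 ≈ -0.050000)
A(j, J) = (72 + j)*(-1/20 + j) (A(j, J) = (-1/20 + j)*(72 + j) = (72 + j)*(-1/20 + j))
(-19207 + Z((18 + 61)/(-33 + 32))) + A(86, 175) = (-19207 + (18 + 61)/(-33 + 32)) + (-18/5 + 86**2 + (1439/20)*86) = (-19207 + 79/(-1)) + (-18/5 + 7396 + 61877/10) = (-19207 + 79*(-1)) + 135801/10 = (-19207 - 79) + 135801/10 = -19286 + 135801/10 = -57059/10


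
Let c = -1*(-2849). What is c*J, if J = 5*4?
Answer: 56980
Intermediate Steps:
J = 20
c = 2849
c*J = 2849*20 = 56980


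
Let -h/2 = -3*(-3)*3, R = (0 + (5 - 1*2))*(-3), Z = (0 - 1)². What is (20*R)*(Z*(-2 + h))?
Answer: 10080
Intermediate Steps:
Z = 1 (Z = (-1)² = 1)
R = -9 (R = (0 + (5 - 2))*(-3) = (0 + 3)*(-3) = 3*(-3) = -9)
h = -54 (h = -2*(-3*(-3))*3 = -18*3 = -2*27 = -54)
(20*R)*(Z*(-2 + h)) = (20*(-9))*(1*(-2 - 54)) = -180*(-56) = 10080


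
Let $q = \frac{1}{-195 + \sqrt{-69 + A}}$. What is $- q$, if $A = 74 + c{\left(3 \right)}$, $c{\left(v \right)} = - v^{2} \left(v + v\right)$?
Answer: $\frac{195}{38074} + \frac{7 i}{38074} \approx 0.0051216 + 0.00018385 i$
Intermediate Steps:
$c{\left(v \right)} = - 2 v^{3}$ ($c{\left(v \right)} = - v^{2} \cdot 2 v = - 2 v^{3}$)
$A = 20$ ($A = 74 - 2 \cdot 3^{3} = 74 - 54 = 20$)
$q = \frac{-195 - 7 i}{38074}$ ($q = \frac{1}{-195 + \sqrt{-69 + 20}} = \frac{1}{-195 + \sqrt{-49}} = \frac{1}{-195 + 7 i} = \frac{-195 - 7 i}{38074} \approx -0.0051216 - 0.00018385 i$)
$- q = - (- \frac{195}{38074} - \frac{7 i}{38074}) = \frac{195}{38074} + \frac{7 i}{38074}$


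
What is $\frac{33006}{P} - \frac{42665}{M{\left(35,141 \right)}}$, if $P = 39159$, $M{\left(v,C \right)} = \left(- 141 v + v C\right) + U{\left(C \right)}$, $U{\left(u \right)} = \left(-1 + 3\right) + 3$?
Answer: $- \frac{111370247}{13053} \approx -8532.2$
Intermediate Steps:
$U{\left(u \right)} = 5$ ($U{\left(u \right)} = 2 + 3 = 5$)
$M{\left(v,C \right)} = 5 - 141 v + C v$ ($M{\left(v,C \right)} = \left(- 141 v + v C\right) + 5 = \left(- 141 v + C v\right) + 5 = 5 - 141 v + C v$)
$\frac{33006}{P} - \frac{42665}{M{\left(35,141 \right)}} = \frac{33006}{39159} - \frac{42665}{5 - 4935 + 141 \cdot 35} = 33006 \cdot \frac{1}{39159} - \frac{42665}{5 - 4935 + 4935} = \frac{11002}{13053} - \frac{42665}{5} = \frac{11002}{13053} - 8533 = - \frac{111370247}{13053}$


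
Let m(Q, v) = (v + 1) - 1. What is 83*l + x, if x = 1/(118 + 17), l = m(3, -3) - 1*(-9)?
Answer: 67231/135 ≈ 498.01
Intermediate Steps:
m(Q, v) = v (m(Q, v) = (1 + v) - 1 = v)
l = 6 (l = -3 - 1*(-9) = -3 + 9 = 6)
x = 1/135 ≈ 0.0074074
83*l + x = 83*6 + 1/135 = 498 + 1/135 = 67231/135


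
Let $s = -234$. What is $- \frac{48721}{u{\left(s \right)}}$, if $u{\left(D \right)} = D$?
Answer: $\frac{48721}{234} \approx 208.21$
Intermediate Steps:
$- \frac{48721}{u{\left(s \right)}} = - \frac{48721}{-234} = \left(-48721\right) \left(- \frac{1}{234}\right) = \frac{48721}{234}$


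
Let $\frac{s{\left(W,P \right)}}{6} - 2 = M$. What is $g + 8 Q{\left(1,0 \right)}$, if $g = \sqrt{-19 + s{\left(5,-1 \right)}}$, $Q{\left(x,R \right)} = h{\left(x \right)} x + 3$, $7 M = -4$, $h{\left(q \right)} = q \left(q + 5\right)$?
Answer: $72 + \frac{i \sqrt{511}}{7} \approx 72.0 + 3.2293 i$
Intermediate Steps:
$h{\left(q \right)} = q \left(5 + q\right)$
$M = - \frac{4}{7}$ ($M = \frac{1}{7} \left(-4\right) = - \frac{4}{7} \approx -0.57143$)
$s{\left(W,P \right)} = \frac{60}{7}$ ($s{\left(W,P \right)} = 12 + 6 \left(- \frac{4}{7}\right) = 12 - \frac{24}{7} = \frac{60}{7}$)
$Q{\left(x,R \right)} = 3 + x^{2} \left(5 + x\right)$ ($Q{\left(x,R \right)} = x \left(5 + x\right) x + 3 = x^{2} \left(5 + x\right) + 3 = 3 + x^{2} \left(5 + x\right)$)
$g = \frac{i \sqrt{511}}{7}$ ($g = \sqrt{-19 + \frac{60}{7}} = \sqrt{- \frac{73}{7}} = \frac{i \sqrt{511}}{7} \approx 3.2293 i$)
$g + 8 Q{\left(1,0 \right)} = \frac{i \sqrt{511}}{7} + 8 \left(3 + 1^{2} \left(5 + 1\right)\right) = \frac{i \sqrt{511}}{7} + 8 \left(3 + 1 \cdot 6\right) = \frac{i \sqrt{511}}{7} + 8 \left(3 + 6\right) = \frac{i \sqrt{511}}{7} + 8 \cdot 9 = \frac{i \sqrt{511}}{7} + 72 = 72 + \frac{i \sqrt{511}}{7}$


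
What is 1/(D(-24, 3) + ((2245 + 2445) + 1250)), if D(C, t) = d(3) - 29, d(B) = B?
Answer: 1/5914 ≈ 0.00016909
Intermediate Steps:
D(C, t) = -26 (D(C, t) = 3 - 29 = -26)
1/(D(-24, 3) + ((2245 + 2445) + 1250)) = 1/(-26 + ((2245 + 2445) + 1250)) = 1/(-26 + (4690 + 1250)) = 1/(-26 + 5940) = 1/5914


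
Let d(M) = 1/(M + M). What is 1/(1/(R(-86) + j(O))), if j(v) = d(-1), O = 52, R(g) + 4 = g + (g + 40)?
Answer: -273/2 ≈ -136.50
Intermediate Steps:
R(g) = 36 + 2*g (R(g) = -4 + (g + (g + 40)) = -4 + (g + (40 + g)) = -4 + (40 + 2*g) = 36 + 2*g)
d(M) = 1/(2*M)
j(v) = -1/2 (j(v) = (1/2)/(-1) = (1/2)*(-1) = -1/2)
1/(1/(R(-86) + j(O))) = 1/(1/((36 + 2*(-86)) - 1/2)) = 1/(1/((36 - 172) - 1/2)) = 1/(1/(-136 - 1/2)) = 1/(1/(-273/2)) = 1/(-2/273) = -273/2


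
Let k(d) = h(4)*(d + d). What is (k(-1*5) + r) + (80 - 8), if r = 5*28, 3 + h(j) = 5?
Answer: 192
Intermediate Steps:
h(j) = 2 (h(j) = -3 + 5 = 2)
r = 140
k(d) = 4*d (k(d) = 2*(d + d) = 2*(2*d) = 4*d)
(k(-1*5) + r) + (80 - 8) = (4*(-1*5) + 140) + (80 - 8) = (4*(-5) + 140) + 72 = (-20 + 140) + 72 = 120 + 72 = 192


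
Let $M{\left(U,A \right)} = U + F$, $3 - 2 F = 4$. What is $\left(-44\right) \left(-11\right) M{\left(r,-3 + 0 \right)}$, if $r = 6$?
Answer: $2662$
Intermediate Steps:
$F = - \frac{1}{2}$ ($F = \frac{3}{2} - 2 = - \frac{1}{2} \approx -0.5$)
$M{\left(U,A \right)} = - \frac{1}{2} + U$ ($M{\left(U,A \right)} = U - \frac{1}{2} = - \frac{1}{2} + U$)
$\left(-44\right) \left(-11\right) M{\left(r,-3 + 0 \right)} = \left(-44\right) \left(-11\right) \left(- \frac{1}{2} + 6\right) = 484 \cdot \frac{11}{2} = 2662$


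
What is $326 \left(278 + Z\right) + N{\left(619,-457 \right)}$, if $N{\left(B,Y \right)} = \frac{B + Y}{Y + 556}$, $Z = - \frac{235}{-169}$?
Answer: $\frac{169323204}{1859} \approx 91083.0$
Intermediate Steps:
$Z = \frac{235}{169}$ ($Z = \left(-235\right) \left(- \frac{1}{169}\right) = \frac{235}{169} \approx 1.3905$)
$N{\left(B,Y \right)} = \frac{B + Y}{556 + Y}$
$326 \left(278 + Z\right) + N{\left(619,-457 \right)} = 326 \left(278 + \frac{235}{169}\right) + \frac{619 - 457}{556 - 457} = 326 \cdot \frac{47217}{169} + \frac{1}{99} \cdot 162 = \frac{15392742}{169} + \frac{1}{99} \cdot 162 = \frac{15392742}{169} + \frac{18}{11} = \frac{169323204}{1859}$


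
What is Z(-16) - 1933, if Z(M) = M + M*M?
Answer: -1693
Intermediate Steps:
Z(M) = M + M²
Z(-16) - 1933 = -16*(1 - 16) - 1933 = -16*(-15) - 1933 = 240 - 1933 = -1693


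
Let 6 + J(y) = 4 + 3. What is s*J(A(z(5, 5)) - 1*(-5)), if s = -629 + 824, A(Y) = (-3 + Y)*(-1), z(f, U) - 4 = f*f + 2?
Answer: 195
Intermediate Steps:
z(f, U) = 6 + f² (z(f, U) = 4 + (f*f + 2) = 4 + (f² + 2) = 4 + (2 + f²) = 6 + f²)
A(Y) = 3 - Y
s = 195
J(y) = 1 (J(y) = -6 + (4 + 3) = -6 + 7 = 1)
s*J(A(z(5, 5)) - 1*(-5)) = 195*1 = 195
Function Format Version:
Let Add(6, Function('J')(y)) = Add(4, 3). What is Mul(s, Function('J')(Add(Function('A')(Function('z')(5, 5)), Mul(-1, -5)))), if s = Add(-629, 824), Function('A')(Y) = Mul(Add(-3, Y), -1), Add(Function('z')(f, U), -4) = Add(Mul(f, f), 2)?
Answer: 195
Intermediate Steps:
Function('z')(f, U) = Add(6, Pow(f, 2)) (Function('z')(f, U) = Add(4, Add(Mul(f, f), 2)) = Add(4, Add(Pow(f, 2), 2)) = Add(4, Add(2, Pow(f, 2))) = Add(6, Pow(f, 2)))
Function('A')(Y) = Add(3, Mul(-1, Y))
s = 195
Function('J')(y) = 1 (Function('J')(y) = Add(-6, Add(4, 3)) = Add(-6, 7) = 1)
Mul(s, Function('J')(Add(Function('A')(Function('z')(5, 5)), Mul(-1, -5)))) = Mul(195, 1) = 195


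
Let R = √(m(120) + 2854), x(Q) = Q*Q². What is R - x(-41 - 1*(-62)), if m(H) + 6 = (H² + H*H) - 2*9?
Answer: -9261 + √31630 ≈ -9083.2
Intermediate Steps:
x(Q) = Q³
m(H) = -24 + 2*H² (m(H) = -6 + ((H² + H*H) - 2*9) = -6 + ((H² + H²) - 18) = -6 + (2*H² - 18) = -6 + (-18 + 2*H²) = -24 + 2*H²)
R = √31630 (R = √((-24 + 2*120²) + 2854) = √((-24 + 2*14400) + 2854) = √((-24 + 28800) + 2854) = √(28776 + 2854) = √31630 ≈ 177.85)
R - x(-41 - 1*(-62)) = √31630 - (-41 - 1*(-62))³ = √31630 - (-41 + 62)³ = √31630 - 1*21³ = √31630 - 1*9261 = √31630 - 9261 = -9261 + √31630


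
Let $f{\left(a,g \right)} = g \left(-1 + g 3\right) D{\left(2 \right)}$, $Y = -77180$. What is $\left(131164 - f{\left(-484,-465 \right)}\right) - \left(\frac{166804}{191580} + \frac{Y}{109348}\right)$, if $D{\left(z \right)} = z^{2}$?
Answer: $- \frac{3227957041844752}{1309305615} \approx -2.4654 \cdot 10^{6}$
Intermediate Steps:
$f{\left(a,g \right)} = 4 g \left(-1 + 3 g\right)$ ($f{\left(a,g \right)} = g \left(-1 + g 3\right) 2^{2} = g \left(-1 + 3 g\right) 4 = 4 g \left(-1 + 3 g\right)$)
$\left(131164 - f{\left(-484,-465 \right)}\right) - \left(\frac{166804}{191580} + \frac{Y}{109348}\right) = \left(131164 - 4 \left(-465\right) \left(-1 + 3 \left(-465\right)\right)\right) - \left(\frac{166804}{191580} - \frac{77180}{109348}\right) = \left(131164 - 4 \left(-465\right) \left(-1 - 1395\right)\right) - \left(166804 \cdot \frac{1}{191580} - \frac{19295}{27337}\right) = \left(131164 - 4 \left(-465\right) \left(-1396\right)\right) - \left(\frac{41701}{47895} - \frac{19295}{27337}\right) = \left(131164 - 2596560\right) - \frac{215846212}{1309305615} = -2465396 - \frac{215846212}{1309305615} = - \frac{3227957041844752}{1309305615}$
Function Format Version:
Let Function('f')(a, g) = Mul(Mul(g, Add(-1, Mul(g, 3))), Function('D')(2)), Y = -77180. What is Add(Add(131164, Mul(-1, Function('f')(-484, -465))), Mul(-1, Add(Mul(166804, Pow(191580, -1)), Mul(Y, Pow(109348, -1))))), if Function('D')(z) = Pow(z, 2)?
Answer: Rational(-3227957041844752, 1309305615) ≈ -2.4654e+6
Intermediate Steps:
Function('f')(a, g) = Mul(4, g, Add(-1, Mul(3, g))) (Function('f')(a, g) = Mul(Mul(g, Add(-1, Mul(g, 3))), Pow(2, 2)) = Mul(Mul(g, Add(-1, Mul(3, g))), 4) = Mul(4, g, Add(-1, Mul(3, g))))
Add(Add(131164, Mul(-1, Function('f')(-484, -465))), Mul(-1, Add(Mul(166804, Pow(191580, -1)), Mul(Y, Pow(109348, -1))))) = Add(Add(131164, Mul(-1, Mul(4, -465, Add(-1, Mul(3, -465))))), Mul(-1, Add(Mul(166804, Pow(191580, -1)), Mul(-77180, Pow(109348, -1))))) = Add(Add(131164, Mul(-1, Mul(4, -465, Add(-1, -1395)))), Mul(-1, Add(Mul(166804, Rational(1, 191580)), Mul(-77180, Rational(1, 109348))))) = Add(Add(131164, Mul(-1, Mul(4, -465, -1396))), Mul(-1, Add(Rational(41701, 47895), Rational(-19295, 27337)))) = Add(Add(131164, Mul(-1, 2596560)), Mul(-1, Rational(215846212, 1309305615))) = Add(Add(131164, -2596560), Rational(-215846212, 1309305615)) = Add(-2465396, Rational(-215846212, 1309305615)) = Rational(-3227957041844752, 1309305615)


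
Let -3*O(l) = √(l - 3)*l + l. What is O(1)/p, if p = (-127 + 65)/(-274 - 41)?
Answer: -105/62 - 105*I*√2/62 ≈ -1.6935 - 2.395*I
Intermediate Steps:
p = 62/315 (p = -62/(-315) = -62*(-1/315) = 62/315 ≈ 0.19683)
O(l) = -l/3 - l*√(-3 + l)/3 (O(l) = -(√(l - 3)*l + l)/3 = -(√(-3 + l)*l + l)/3 = -(l*√(-3 + l) + l)/3 = -(l + l*√(-3 + l))/3 = -l/3 - l*√(-3 + l)/3)
O(1)/p = (-⅓*1*(1 + √(-3 + 1)))/(62/315) = -⅓*1*(1 + √(-2))*(315/62) = -⅓*1*(1 + I*√2)*(315/62) = (-⅓ - I*√2/3)*(315/62) = -105/62 - 105*I*√2/62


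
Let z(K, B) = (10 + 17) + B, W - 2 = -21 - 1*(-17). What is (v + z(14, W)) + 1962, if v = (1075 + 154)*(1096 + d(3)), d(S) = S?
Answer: 1352658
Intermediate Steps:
W = -2 (W = 2 + (-21 - 1*(-17)) = 2 + (-21 + 17) = 2 - 4 = -2)
z(K, B) = 27 + B
v = 1350671 (v = (1075 + 154)*(1096 + 3) = 1229*1099 = 1350671)
(v + z(14, W)) + 1962 = (1350671 + (27 - 2)) + 1962 = (1350671 + 25) + 1962 = 1350696 + 1962 = 1352658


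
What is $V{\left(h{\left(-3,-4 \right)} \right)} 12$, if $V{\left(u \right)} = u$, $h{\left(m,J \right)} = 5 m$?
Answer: $-180$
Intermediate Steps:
$V{\left(h{\left(-3,-4 \right)} \right)} 12 = 5 \left(-3\right) 12 = \left(-15\right) 12 = -180$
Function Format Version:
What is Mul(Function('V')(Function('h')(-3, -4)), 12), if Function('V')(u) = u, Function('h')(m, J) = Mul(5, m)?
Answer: -180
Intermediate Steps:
Mul(Function('V')(Function('h')(-3, -4)), 12) = Mul(Mul(5, -3), 12) = Mul(-15, 12) = -180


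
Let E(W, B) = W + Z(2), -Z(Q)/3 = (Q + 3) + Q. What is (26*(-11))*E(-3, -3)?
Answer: 6864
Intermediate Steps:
Z(Q) = -9 - 6*Q (Z(Q) = -3*((Q + 3) + Q) = -3*((3 + Q) + Q) = -3*(3 + 2*Q) = -9 - 6*Q)
E(W, B) = -21 + W (E(W, B) = W + (-9 - 6*2) = W + (-9 - 12) = W - 21 = -21 + W)
(26*(-11))*E(-3, -3) = (26*(-11))*(-21 - 3) = -286*(-24) = 6864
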